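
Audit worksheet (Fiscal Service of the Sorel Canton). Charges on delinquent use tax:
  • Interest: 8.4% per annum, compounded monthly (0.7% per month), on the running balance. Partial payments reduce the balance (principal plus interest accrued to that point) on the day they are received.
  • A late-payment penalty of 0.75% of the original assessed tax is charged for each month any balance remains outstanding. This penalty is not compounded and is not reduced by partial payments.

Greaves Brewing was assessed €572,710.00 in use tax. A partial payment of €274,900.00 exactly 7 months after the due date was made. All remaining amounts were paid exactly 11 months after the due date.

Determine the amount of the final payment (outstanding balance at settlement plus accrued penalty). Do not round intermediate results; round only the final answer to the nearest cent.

Balance at month 7: €572,710.0000 × (1 + 0.007)^7 = €601,369.0323…
After €274,900.00 payment: €601,369.0323… − €274,900.00 = €326,469.0323…
Balance at month 11: €326,469.0323… × (1 + 0.007)^4 = €335,706.5958…
Penalty: 11 × 0.75% × €572,710.00 = €47,248.58…
Final settlement = outstanding balance + penalty = €335,706.5958… + €47,248.58… = €382,955.17

€382,955.17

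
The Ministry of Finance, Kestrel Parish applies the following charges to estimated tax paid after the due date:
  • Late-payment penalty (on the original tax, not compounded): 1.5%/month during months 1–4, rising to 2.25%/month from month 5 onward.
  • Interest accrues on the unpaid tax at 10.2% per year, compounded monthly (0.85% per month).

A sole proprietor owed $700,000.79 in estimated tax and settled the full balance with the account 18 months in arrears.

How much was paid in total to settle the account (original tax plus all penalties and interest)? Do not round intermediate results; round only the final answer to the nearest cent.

$1,077,701.43

Penalty, months 1–4: 4 × 1.5% × $700,000.79 = $42,000.05…
Penalty, months 5–18: 14 × 2.25% × $700,000.79 = $220,500.25…
Interest: $700,000.79 × ((1 + 0.0085)^18 − 1) = $700,000.79 × 0.1645717… = $115,200.3457…
Total = $700,000.79 + $262,500.2963… + $115,200.3457… = $1,077,701.43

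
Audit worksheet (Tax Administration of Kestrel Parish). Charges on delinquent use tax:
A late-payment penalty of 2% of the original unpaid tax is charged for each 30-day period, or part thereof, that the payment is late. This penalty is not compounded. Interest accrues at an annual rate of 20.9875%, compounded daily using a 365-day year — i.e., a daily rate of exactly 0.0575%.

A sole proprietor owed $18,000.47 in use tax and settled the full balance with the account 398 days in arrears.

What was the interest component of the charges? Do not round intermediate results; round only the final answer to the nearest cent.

Interest: $18,000.47 × ((1 + 0.000575)^398 − 1) = $18,000.47 × 0.25707077… = $4,627.3947…

$4,627.39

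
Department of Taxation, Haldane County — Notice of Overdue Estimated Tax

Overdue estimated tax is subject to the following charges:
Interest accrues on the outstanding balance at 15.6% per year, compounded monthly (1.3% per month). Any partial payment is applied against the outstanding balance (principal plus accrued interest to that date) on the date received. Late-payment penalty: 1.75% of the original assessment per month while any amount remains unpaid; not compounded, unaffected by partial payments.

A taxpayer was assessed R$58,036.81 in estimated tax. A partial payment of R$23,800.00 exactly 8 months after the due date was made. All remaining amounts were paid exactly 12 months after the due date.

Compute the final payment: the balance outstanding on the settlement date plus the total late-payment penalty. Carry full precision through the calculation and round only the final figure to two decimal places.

R$54,892.57

Balance at month 8: R$58,036.8100 × (1 + 0.013)^8 = R$64,354.5261…
After R$23,800.00 payment: R$64,354.5261… − R$23,800.00 = R$40,554.5261…
Balance at month 12: R$40,554.5261… × (1 + 0.013)^4 = R$42,704.8413…
Penalty: 12 × 1.75% × R$58,036.81 = R$12,187.73…
Final settlement = outstanding balance + penalty = R$42,704.8413… + R$12,187.73… = R$54,892.57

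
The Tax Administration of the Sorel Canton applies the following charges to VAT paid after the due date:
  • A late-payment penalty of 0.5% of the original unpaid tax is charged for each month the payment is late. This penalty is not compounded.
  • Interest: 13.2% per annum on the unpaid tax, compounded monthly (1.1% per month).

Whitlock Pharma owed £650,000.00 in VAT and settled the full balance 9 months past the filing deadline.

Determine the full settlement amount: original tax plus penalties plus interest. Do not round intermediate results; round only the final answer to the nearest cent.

£746,505.28

Late-payment penalty: 9 × 0.5% × £650,000.00 = £29,250.00
Interest: £650,000.00 × ((1 + 0.011)^9 − 1) = £650,000.00 × 0.1034697… = £67,255.2850…
Total = £650,000.00 + £29,250.0000 + £67,255.2850… = £746,505.28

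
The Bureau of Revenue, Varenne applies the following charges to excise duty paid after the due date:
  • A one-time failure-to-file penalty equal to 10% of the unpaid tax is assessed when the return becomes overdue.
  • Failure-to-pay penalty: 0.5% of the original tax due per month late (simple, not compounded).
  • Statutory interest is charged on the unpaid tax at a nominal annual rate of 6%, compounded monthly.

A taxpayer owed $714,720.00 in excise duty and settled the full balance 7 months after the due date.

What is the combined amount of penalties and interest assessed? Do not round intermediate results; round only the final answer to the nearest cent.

Failure-to-file penalty: 10% × $714,720.00 = $71,472.00
Failure-to-pay penalty = 0.5% × $714,720.00 × 7 mo = $25,015.20
Interest (6%/yr ÷ 12 = 0.5%/month): $714,720.00 × ((1 + 0.005)^7 − 1) = $25,393.5706…
Penalties + interest = $96,487.2000 + $25,393.5706… = $121,880.77

$121,880.77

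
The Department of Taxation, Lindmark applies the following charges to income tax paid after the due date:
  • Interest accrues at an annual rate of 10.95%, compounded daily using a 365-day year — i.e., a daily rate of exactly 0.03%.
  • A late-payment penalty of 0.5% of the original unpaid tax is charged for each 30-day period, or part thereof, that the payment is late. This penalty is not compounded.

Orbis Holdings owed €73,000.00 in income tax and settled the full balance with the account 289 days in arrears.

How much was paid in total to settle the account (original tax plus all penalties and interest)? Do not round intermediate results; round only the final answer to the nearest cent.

€83,260.54

Penalty periods: ⌈289/30⌉ = 10; penalty = 10 × 0.5% × €73,000.00 = €3,650.00
Interest: €73,000.00 × ((1 + 0.0003)^289 − 1) = €73,000.00 × 0.09055528… = €6,610.5354…
Total = €73,000.00 + €3,650.0000 + €6,610.5354… = €83,260.54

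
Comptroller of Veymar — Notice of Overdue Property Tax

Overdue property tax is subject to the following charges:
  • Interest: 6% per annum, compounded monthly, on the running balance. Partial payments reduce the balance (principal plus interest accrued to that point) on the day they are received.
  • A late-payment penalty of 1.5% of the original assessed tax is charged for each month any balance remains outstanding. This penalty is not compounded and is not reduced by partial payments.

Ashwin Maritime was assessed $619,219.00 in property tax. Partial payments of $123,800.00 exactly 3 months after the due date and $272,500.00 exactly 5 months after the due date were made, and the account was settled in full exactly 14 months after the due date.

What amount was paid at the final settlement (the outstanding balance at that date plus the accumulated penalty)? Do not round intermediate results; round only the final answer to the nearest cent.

$378,245.17

Monthly rate = 6% ÷ 12 = 0.5%
Balance at month 3: $619,219.0000 × (1 + 0.005)^3 = $628,553.8038…
After $123,800.00 payment: $628,553.8038… − $123,800.00 = $504,753.8038…
Balance at month 5: $504,753.8038… × (1 + 0.005)^2 = $509,813.9607…
After $272,500.00 payment: $509,813.9607… − $272,500.00 = $237,313.9607…
Balance at month 14: $237,313.9607… × (1 + 0.005)^9 = $248,209.1821…
Penalty: 14 × 1.5% × $619,219.00 = $130,035.99
Final settlement = outstanding balance + penalty = $248,209.1821… + $130,035.99 = $378,245.17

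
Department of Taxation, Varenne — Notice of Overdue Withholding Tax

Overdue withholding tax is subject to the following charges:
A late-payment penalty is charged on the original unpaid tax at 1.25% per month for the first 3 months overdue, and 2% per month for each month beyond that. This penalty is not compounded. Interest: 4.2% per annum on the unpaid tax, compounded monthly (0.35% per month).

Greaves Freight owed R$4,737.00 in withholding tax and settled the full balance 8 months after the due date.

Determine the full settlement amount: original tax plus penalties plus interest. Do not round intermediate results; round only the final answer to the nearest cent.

R$5,522.61

Penalty, months 1–3: 3 × 1.25% × R$4,737.00 = R$177.64…
Penalty, months 4–8: 5 × 2% × R$4,737.00 = R$473.70
Interest: R$4,737.00 × ((1 + 0.0035)^8 − 1) = R$4,737.00 × 0.0283454… = R$134.2722…
Total = R$4,737.00 + R$651.3375 + R$134.2722… = R$5,522.61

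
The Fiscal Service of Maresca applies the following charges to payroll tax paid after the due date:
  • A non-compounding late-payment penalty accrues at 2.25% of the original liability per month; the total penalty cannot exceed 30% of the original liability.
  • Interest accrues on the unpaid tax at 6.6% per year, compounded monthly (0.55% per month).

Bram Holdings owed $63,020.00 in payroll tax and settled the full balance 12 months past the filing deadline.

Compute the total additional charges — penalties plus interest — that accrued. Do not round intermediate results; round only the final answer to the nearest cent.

Penalty: 12 × 2.25% × $63,020.00 = $17,015.40 (below the 30% cap of $18,906.00)
Interest: $63,020.00 × ((1 + 0.0055)^12 − 1) = $63,020.00 × 0.0680336… = $4,287.4749…
Penalties + interest = $17,015.4000 + $4,287.4749… = $21,302.87

$21,302.87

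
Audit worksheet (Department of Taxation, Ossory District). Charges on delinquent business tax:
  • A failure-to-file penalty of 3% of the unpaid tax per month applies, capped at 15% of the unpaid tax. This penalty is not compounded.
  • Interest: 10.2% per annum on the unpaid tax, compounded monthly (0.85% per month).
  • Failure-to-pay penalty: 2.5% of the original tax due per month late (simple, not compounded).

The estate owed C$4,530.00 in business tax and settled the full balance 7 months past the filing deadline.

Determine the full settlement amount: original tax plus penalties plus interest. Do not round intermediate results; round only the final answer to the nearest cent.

Failure-to-file: 7 × 3% × C$4,530.00 = C$951.30, capped at 15% × C$4,530.00 = C$679.50
Failure-to-pay penalty: 7 × 2.5% × C$4,530.00 = C$792.75
Interest: C$4,530.00 × ((1 + 0.0085)^7 − 1) = C$4,530.00 × 0.0610389… = C$276.5063…
Total = C$4,530.00 + C$1,472.2500 + C$276.5063… = C$6,278.76

C$6,278.76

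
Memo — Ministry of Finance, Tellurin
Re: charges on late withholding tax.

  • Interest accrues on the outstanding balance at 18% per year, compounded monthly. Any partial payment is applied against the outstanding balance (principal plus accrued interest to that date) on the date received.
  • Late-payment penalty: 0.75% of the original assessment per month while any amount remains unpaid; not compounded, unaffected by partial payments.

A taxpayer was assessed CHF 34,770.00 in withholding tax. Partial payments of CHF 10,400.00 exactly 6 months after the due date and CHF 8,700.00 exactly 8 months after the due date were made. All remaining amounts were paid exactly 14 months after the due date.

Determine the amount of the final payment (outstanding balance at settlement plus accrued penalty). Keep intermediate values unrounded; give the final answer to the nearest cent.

Monthly rate = 18% ÷ 12 = 1.5%
Balance at month 6: CHF 34,770.0000 × (1 + 0.015)^6 = CHF 38,019.0223…
After CHF 10,400.00 payment: CHF 38,019.0223… − CHF 10,400.00 = CHF 27,619.0223…
Balance at month 8: CHF 27,619.0223… × (1 + 0.015)^2 = CHF 28,453.8072…
After CHF 8,700.00 payment: CHF 28,453.8072… − CHF 8,700.00 = CHF 19,753.8072…
Balance at month 14: CHF 19,753.8072… × (1 + 0.015)^6 = CHF 21,599.6675…
Penalty: 14 × 0.75% × CHF 34,770.00 = CHF 3,650.85
Final settlement = outstanding balance + penalty = CHF 21,599.6675… + CHF 3,650.85 = CHF 25,250.52

CHF 25,250.52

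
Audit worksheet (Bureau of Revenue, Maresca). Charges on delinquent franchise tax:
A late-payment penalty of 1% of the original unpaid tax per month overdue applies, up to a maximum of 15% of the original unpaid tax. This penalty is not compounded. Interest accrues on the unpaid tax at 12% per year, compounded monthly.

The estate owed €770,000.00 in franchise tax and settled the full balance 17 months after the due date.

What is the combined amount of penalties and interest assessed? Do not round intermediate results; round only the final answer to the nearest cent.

Penalty (uncapped): 17 × 1% × €770,000.00 = €130,900.00; cap = 15% × €770,000.00 = €115,500.00 → penalty = €115,500.00
Interest (12%/yr ÷ 12 = 1%/month): €770,000.00 × ((1 + 0.01)^17 − 1) = €141,914.4122…
Penalties + interest = €115,500.0000 + €141,914.4122… = €257,414.41

€257,414.41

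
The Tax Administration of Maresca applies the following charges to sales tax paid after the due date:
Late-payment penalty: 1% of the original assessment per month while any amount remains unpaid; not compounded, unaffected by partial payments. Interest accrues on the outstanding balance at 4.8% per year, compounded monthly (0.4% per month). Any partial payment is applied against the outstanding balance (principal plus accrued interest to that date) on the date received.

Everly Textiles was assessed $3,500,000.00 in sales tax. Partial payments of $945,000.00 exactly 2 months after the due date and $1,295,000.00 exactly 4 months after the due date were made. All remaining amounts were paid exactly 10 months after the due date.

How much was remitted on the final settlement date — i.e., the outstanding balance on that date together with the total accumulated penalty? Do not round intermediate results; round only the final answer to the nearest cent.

Balance at month 2: $3,500,000.0000 × (1 + 0.004)^2 = $3,528,056.0000
After $945,000.00 payment: $3,528,056.0000 − $945,000.00 = $2,583,056.0000
Balance at month 4: $2,583,056.0000 × (1 + 0.004)^2 = $2,603,761.7769…
After $1,295,000.00 payment: $2,603,761.7769… − $1,295,000.00 = $1,308,761.7769…
Balance at month 10: $1,308,761.7769… × (1 + 0.004)^6 = $1,340,487.8426…
Penalty: 10 × 1% × $3,500,000.00 = $350,000.00
Final settlement = outstanding balance + penalty = $1,340,487.8426… + $350,000.00 = $1,690,487.84

$1,690,487.84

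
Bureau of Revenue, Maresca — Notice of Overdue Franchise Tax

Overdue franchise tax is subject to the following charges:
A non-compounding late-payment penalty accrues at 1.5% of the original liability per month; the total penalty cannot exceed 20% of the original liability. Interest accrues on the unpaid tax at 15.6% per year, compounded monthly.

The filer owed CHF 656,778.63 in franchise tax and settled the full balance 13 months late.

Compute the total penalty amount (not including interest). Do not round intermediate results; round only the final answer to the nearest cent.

Penalty: 13 × 1.5% × CHF 656,778.63 = CHF 128,071.83… (below the 20% cap of CHF 131,355.73…)

CHF 128,071.83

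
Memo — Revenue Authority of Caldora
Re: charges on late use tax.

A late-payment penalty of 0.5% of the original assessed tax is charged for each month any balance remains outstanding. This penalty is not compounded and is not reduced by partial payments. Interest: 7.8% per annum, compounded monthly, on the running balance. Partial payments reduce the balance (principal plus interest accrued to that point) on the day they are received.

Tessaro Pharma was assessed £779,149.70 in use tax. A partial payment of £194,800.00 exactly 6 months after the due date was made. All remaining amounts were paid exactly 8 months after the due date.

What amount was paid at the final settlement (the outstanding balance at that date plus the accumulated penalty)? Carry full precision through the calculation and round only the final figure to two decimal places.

Monthly rate = 7.8% ÷ 12 = 0.65%
Balance at month 6: £779,149.7000 × (1 + 0.0065)^6 = £810,034.6248…
After £194,800.00 payment: £810,034.6248… − £194,800.00 = £615,234.6248…
Balance at month 8: £615,234.6248… × (1 + 0.0065)^2 = £623,258.6686…
Penalty: 8 × 0.5% × £779,149.70 = £31,165.99…
Final settlement = outstanding balance + penalty = £623,258.6686… + £31,165.99… = £654,424.66

£654,424.66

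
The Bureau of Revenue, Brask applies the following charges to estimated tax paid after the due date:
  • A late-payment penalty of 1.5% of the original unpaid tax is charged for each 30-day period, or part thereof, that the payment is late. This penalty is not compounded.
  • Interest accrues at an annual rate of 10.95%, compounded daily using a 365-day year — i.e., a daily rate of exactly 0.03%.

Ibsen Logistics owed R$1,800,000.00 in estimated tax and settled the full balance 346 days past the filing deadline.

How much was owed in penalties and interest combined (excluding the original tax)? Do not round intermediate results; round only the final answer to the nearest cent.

R$520,850.32

Penalty periods: ⌈346/30⌉ = 12; penalty = 12 × 1.5% × R$1,800,000.00 = R$324,000.00
Interest: R$1,800,000.00 × ((1 + 0.0003)^346 − 1) = R$1,800,000.00 × 0.10936129… = R$196,850.3176…
Penalties + interest = R$324,000.0000 + R$196,850.3176… = R$520,850.32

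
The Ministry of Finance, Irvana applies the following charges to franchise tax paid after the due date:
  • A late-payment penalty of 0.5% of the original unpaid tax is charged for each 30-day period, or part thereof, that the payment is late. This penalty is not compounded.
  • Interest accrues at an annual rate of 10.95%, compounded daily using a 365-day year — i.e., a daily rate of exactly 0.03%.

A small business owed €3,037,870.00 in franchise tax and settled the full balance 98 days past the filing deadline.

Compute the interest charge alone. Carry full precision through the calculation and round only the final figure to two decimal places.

€90,625.45

Interest: €3,037,870.00 × ((1 + 0.0003)^98 − 1) = €3,037,870.00 × 0.02983191… = €90,625.4523…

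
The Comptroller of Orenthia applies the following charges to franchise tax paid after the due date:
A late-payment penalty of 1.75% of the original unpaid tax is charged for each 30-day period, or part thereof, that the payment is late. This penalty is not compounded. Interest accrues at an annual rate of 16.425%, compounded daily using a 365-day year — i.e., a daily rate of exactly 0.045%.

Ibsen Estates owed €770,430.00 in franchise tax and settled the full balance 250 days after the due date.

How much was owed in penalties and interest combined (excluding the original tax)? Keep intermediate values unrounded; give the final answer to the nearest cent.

€213,057.75

Penalty periods: ⌈250/30⌉ = 9; penalty = 9 × 1.75% × €770,430.00 = €121,342.73…
Interest: €770,430.00 × ((1 + 0.00045)^250 − 1) = €770,430.00 × 0.11904394… = €91,715.0221…
Penalties + interest = €121,342.7250 + €91,715.0221… = €213,057.75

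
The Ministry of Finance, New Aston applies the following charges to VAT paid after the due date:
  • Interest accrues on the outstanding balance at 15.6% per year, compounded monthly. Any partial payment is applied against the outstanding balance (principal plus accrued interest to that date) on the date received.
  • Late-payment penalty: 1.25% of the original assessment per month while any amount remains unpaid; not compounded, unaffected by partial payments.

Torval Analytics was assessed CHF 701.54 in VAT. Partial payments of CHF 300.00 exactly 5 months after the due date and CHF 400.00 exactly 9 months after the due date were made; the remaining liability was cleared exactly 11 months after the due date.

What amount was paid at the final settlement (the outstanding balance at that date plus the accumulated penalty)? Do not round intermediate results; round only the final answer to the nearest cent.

Monthly rate = 15.6% ÷ 12 = 1.3%
Balance at month 5: CHF 701.5400 × (1 + 0.013)^5 = CHF 748.3412…
After CHF 300.00 payment: CHF 748.3412… − CHF 300.00 = CHF 448.3412…
Balance at month 9: CHF 448.3412… × (1 + 0.013)^4 = CHF 472.1135…
After CHF 400.00 payment: CHF 472.1135… − CHF 400.00 = CHF 72.1135…
Balance at month 11: CHF 72.1135… × (1 + 0.013)^2 = CHF 74.0007…
Penalty: 11 × 1.25% × CHF 701.54 = CHF 96.46…
Final settlement = outstanding balance + penalty = CHF 74.0007… + CHF 96.46… = CHF 170.46

CHF 170.46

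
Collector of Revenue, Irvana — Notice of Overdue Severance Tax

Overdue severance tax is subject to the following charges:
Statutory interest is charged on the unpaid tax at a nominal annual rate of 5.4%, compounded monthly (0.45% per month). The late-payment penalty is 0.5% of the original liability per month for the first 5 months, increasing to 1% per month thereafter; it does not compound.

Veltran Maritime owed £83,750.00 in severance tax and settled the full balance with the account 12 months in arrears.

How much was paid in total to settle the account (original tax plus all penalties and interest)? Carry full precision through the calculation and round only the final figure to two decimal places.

£96,342.38

Penalty, months 1–5: 5 × 0.5% × £83,750.00 = £2,093.75
Penalty, months 6–12: 7 × 1% × £83,750.00 = £5,862.50
Interest: £83,750.00 × ((1 + 0.0045)^12 − 1) = £83,750.00 × 0.0553568… = £4,636.1280…
Total = £83,750.00 + £7,956.2500 + £4,636.1280… = £96,342.38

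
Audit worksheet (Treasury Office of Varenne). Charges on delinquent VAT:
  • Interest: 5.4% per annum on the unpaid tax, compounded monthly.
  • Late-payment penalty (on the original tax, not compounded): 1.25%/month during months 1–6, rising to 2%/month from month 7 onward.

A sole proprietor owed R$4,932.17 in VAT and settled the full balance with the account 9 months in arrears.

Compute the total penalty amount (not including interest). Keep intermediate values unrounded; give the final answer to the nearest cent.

R$665.84

Penalty, months 1–6: 6 × 1.25% × R$4,932.17 = R$369.91…
Penalty, months 7–9: 3 × 2% × R$4,932.17 = R$295.93…
Total penalty = R$369.91… + R$295.93… = R$665.84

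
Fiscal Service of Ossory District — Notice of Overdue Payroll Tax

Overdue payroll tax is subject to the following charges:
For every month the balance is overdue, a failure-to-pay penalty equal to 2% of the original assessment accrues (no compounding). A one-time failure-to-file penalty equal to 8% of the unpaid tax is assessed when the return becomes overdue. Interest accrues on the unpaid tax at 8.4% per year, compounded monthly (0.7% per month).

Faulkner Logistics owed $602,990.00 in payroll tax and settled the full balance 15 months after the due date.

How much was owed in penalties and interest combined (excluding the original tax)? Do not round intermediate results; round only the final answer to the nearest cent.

Failure-to-file penalty: 8% × $602,990.00 = $48,239.20
Failure-to-pay penalty = 2% × $602,990.00 × 15 mo = $180,897.00
Interest: $602,990.00 × ((1 + 0.007)^15 − 1) = $602,990.00 × 0.1103044… = $66,512.4462…
Penalties + interest = $229,136.2000 + $66,512.4462… = $295,648.65

$295,648.65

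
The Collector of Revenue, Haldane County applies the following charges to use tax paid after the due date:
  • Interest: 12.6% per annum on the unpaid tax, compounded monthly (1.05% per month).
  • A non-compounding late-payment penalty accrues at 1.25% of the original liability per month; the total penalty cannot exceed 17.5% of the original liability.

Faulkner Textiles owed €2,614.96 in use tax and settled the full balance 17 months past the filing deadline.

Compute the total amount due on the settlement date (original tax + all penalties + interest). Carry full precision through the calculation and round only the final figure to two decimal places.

€3,580.69

Penalty (uncapped): 17 × 1.25% × €2,614.96 = €555.68…; cap = 17.5% × €2,614.96 = €457.62… → penalty = €457.62…
Interest: €2,614.96 × ((1 + 0.0105)^17 − 1) = €2,614.96 × 0.1943109… = €508.1153…
Total = €2,614.96 + €457.6180 + €508.1153… = €3,580.69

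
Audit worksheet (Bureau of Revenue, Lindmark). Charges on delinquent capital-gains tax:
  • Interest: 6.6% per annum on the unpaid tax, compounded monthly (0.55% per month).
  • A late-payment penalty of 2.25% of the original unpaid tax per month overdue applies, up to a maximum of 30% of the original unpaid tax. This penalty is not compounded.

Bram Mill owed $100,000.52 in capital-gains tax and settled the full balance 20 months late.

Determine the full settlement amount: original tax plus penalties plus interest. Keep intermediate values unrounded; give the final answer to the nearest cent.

Penalty (uncapped): 20 × 2.25% × $100,000.52 = $45,000.23…; cap = 30% × $100,000.52 = $30,000.16… → penalty = $30,000.16…
Interest: $100,000.52 × ((1 + 0.0055)^20 − 1) = $100,000.52 × 0.1159417… = $11,594.2283…
Total = $100,000.52 + $30,000.1560 + $11,594.2283… = $141,594.90

$141,594.90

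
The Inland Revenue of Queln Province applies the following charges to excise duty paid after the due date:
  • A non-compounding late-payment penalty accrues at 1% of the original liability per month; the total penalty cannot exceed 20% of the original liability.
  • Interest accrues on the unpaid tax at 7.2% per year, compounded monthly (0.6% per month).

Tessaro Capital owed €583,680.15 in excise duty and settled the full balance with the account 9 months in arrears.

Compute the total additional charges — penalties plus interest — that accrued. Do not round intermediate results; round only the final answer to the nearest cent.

Penalty: 9 × 1% × €583,680.15 = €52,531.21… (below the 20% cap of €116,736.03)
Interest: €583,680.15 × ((1 + 0.006)^9 − 1) = €583,680.15 × 0.0553143… = €32,285.8638…
Penalties + interest = €52,531.2135 + €32,285.8638… = €84,817.08

€84,817.08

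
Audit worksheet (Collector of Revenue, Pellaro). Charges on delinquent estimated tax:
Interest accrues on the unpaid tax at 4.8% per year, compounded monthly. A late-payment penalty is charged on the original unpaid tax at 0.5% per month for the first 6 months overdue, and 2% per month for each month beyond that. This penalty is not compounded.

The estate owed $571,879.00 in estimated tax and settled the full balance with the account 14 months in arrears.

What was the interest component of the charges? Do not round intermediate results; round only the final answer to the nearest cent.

$32,871.35

Interest (4.8%/yr ÷ 12 = 0.4%/month): $571,879.00 × ((1 + 0.004)^14 − 1) = $32,871.3500…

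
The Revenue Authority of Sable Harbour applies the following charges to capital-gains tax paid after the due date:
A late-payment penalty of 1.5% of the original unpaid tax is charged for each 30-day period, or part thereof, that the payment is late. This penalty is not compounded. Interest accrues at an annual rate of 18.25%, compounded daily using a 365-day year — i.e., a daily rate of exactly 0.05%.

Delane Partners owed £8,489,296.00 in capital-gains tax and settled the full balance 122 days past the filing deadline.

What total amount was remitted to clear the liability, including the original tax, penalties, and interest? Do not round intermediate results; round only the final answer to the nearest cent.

£9,659,823.14

Penalty periods: ⌈122/30⌉ = 5; penalty = 5 × 1.5% × £8,489,296.00 = £636,697.20
Interest: £8,489,296.00 × ((1 + 0.0005)^122 − 1) = £8,489,296.00 × 0.06288271… = £533,829.9427…
Total = £8,489,296.00 + £636,697.2000 + £533,829.9427… = £9,659,823.14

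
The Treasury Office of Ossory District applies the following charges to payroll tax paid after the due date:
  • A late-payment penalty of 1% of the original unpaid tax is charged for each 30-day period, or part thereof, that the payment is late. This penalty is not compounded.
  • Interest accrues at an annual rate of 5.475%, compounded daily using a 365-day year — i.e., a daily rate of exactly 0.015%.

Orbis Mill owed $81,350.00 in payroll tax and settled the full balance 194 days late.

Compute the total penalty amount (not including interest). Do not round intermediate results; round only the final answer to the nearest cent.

$5,694.50

Penalty periods: ⌈194/30⌉ = 7; penalty = 7 × 1% × $81,350.00 = $5,694.50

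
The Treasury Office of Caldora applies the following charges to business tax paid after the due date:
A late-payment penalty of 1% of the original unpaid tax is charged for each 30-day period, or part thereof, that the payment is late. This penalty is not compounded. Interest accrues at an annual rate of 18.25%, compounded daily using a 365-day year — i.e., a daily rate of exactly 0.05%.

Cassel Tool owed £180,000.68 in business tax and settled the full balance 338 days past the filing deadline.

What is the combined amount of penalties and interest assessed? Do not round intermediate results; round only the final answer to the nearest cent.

Penalty periods: ⌈338/30⌉ = 12; penalty = 12 × 1% × £180,000.68 = £21,600.08…
Interest: £180,000.68 × ((1 + 0.0005)^338 − 1) = £180,000.68 × 0.18407013… = £33,132.7481…
Penalties + interest = £21,600.0816 + £33,132.7481… = £54,732.83

£54,732.83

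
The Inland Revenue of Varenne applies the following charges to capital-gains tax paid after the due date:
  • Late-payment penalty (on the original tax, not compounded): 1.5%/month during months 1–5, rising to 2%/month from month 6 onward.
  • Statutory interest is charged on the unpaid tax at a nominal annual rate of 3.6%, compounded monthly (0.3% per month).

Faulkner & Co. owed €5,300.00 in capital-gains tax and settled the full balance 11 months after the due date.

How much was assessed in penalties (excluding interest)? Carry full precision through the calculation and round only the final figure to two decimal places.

Penalty, months 1–5: 5 × 1.5% × €5,300.00 = €397.50
Penalty, months 6–11: 6 × 2% × €5,300.00 = €636.00
Total penalty = €397.50 + €636.00 = €1,033.50

€1,033.50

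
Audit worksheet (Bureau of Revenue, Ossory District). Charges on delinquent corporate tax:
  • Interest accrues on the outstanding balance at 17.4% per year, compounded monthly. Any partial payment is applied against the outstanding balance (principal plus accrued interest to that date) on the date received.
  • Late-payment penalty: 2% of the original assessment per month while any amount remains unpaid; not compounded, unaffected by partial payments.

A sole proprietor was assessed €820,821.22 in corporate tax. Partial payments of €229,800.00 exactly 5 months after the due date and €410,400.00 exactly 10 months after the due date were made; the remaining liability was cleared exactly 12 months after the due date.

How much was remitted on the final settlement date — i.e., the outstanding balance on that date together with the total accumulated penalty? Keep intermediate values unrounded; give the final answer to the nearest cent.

Monthly rate = 17.4% ÷ 12 = 1.45%
Balance at month 5: €820,821.2200 × (1 + 0.0145)^5 = €882,081.7408…
After €229,800.00 payment: €882,081.7408… − €229,800.00 = €652,281.7408…
Balance at month 10: €652,281.7408… × (1 + 0.0145)^5 = €700,963.6196…
After €410,400.00 payment: €700,963.6196… − €410,400.00 = €290,563.6196…
Balance at month 12: €290,563.6196… × (1 + 0.0145)^2 = €299,051.0555…
Penalty: 12 × 2% × €820,821.22 = €196,997.09…
Final settlement = outstanding balance + penalty = €299,051.0555… + €196,997.09… = €496,048.15

€496,048.15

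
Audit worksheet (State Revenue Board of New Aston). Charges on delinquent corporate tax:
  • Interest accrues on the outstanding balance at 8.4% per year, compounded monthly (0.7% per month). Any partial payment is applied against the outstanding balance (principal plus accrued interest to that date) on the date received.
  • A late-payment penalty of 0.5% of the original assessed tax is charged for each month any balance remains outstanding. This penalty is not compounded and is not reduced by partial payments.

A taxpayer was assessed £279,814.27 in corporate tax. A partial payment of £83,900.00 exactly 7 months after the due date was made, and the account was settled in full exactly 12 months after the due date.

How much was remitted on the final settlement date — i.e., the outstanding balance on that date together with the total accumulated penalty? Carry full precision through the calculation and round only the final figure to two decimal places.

Balance at month 7: £279,814.2700 × (1 + 0.007)^7 = £293,816.4809…
After £83,900.00 payment: £293,816.4809… − £83,900.00 = £209,916.4809…
Balance at month 12: £209,916.4809… × (1 + 0.007)^5 = £217,367.1393…
Penalty: 12 × 0.5% × £279,814.27 = £16,788.86…
Final settlement = outstanding balance + penalty = £217,367.1393… + £16,788.86… = £234,156.00

£234,156.00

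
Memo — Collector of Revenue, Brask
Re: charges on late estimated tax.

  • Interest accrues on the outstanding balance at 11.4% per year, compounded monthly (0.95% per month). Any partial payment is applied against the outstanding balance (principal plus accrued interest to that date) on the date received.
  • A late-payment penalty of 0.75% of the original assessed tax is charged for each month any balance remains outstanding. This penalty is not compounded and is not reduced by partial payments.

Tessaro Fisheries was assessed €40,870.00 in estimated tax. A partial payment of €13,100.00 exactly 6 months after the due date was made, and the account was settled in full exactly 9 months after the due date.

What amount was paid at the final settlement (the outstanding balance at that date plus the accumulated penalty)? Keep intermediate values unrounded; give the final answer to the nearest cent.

€33,781.97

Balance at month 6: €40,870.0000 × (1 + 0.0095)^6 = €43,255.6236…
After €13,100.00 payment: €43,255.6236… − €13,100.00 = €30,155.6236…
Balance at month 9: €30,155.6236… × (1 + 0.0095)^3 = €31,023.2494…
Penalty: 9 × 0.75% × €40,870.00 = €2,758.73…
Final settlement = outstanding balance + penalty = €31,023.2494… + €2,758.73… = €33,781.97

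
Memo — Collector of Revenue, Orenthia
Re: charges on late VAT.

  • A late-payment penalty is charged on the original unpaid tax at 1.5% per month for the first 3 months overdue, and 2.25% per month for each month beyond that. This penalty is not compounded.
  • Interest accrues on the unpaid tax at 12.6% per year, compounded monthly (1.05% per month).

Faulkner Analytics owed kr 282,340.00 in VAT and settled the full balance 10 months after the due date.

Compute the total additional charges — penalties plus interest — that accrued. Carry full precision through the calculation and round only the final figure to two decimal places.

Penalty, months 1–3: 3 × 1.5% × kr 282,340.00 = kr 12,705.30
Penalty, months 4–10: 7 × 2.25% × kr 282,340.00 = kr 44,468.55
Interest: kr 282,340.00 × ((1 + 0.0105)^10 − 1) = kr 282,340.00 × 0.1101028… = kr 31,086.4104…
Penalties + interest = kr 57,173.8500 + kr 31,086.4104… = kr 88,260.26

kr 88,260.26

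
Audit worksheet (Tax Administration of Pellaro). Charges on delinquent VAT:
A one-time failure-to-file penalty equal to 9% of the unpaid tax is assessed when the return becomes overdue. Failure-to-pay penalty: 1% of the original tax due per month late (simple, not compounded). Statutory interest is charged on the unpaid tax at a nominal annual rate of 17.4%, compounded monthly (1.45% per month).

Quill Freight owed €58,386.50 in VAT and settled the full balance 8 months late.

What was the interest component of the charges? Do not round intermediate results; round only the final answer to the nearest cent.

€7,126.71

Interest: €58,386.50 × ((1 + 0.0145)^8 − 1) = €58,386.50 × 0.1220609… = €7,126.7060…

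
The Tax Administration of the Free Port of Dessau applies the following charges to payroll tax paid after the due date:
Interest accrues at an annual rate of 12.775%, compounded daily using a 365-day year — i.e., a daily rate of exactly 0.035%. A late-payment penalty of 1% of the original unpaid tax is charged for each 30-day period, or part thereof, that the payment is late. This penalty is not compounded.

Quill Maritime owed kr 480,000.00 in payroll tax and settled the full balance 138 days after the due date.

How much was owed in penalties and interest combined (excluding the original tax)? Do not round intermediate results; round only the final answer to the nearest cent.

kr 47,748.76

Penalty periods: ⌈138/30⌉ = 5; penalty = 5 × 1% × kr 480,000.00 = kr 24,000.00
Interest: kr 480,000.00 × ((1 + 0.00035)^138 − 1) = kr 480,000.00 × 0.04947659… = kr 23,748.7608…
Penalties + interest = kr 24,000.0000 + kr 23,748.7608… = kr 47,748.76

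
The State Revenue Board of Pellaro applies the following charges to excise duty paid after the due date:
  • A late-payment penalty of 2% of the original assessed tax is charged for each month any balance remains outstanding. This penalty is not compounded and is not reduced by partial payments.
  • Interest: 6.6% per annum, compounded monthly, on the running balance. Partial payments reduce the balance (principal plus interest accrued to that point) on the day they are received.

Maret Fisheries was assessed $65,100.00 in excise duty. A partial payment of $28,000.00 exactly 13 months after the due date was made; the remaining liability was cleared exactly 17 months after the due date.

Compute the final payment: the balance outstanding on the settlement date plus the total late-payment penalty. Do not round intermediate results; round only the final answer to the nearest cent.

$64,975.08

Monthly rate = 6.6% ÷ 12 = 0.55%
Balance at month 13: $65,100.0000 × (1 + 0.0055)^13 = $69,911.3941…
After $28,000.00 payment: $69,911.3941… − $28,000.00 = $41,911.3941…
Balance at month 17: $41,911.3941… × (1 + 0.0055)^4 = $42,841.0797…
Penalty: 17 × 2% × $65,100.00 = $22,134.00
Final settlement = outstanding balance + penalty = $42,841.0797… + $22,134.00 = $64,975.08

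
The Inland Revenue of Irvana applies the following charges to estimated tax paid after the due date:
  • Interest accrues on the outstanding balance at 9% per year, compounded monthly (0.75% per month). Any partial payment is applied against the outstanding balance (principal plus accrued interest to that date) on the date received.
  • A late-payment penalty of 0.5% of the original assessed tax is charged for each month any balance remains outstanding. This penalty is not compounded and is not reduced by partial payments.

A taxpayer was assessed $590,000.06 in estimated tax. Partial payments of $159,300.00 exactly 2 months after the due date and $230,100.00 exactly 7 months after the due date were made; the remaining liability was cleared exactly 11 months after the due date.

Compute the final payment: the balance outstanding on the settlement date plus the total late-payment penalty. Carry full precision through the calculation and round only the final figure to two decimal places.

Balance at month 2: $590,000.0600 × (1 + 0.0075)^2 = $598,883.2484…
After $159,300.00 payment: $598,883.2484… − $159,300.00 = $439,583.2484…
Balance at month 7: $439,583.2484… × (1 + 0.0075)^5 = $456,316.7473…
After $230,100.00 payment: $456,316.7473… − $230,100.00 = $226,216.7473…
Balance at month 11: $226,216.7473… × (1 + 0.0075)^4 = $233,079.9803…
Penalty: 11 × 0.5% × $590,000.06 = $32,450.00…
Final settlement = outstanding balance + penalty = $233,079.9803… + $32,450.00… = $265,529.98

$265,529.98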